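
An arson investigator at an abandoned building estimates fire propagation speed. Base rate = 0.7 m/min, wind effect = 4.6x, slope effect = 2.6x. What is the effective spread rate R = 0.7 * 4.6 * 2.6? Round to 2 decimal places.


Fire spread rate calculation:
R = R0 * wind_factor * slope_factor
= 0.7 * 4.6 * 2.6
= 3.22 * 2.6
= 8.37 m/min

8.37


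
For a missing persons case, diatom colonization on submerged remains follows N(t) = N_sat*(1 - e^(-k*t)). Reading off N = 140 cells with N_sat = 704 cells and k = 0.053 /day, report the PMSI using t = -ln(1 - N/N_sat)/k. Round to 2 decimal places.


PMSI from diatom colonization curve:
N / N_sat = 140 / 704 = 0.198864
1 - N/N_sat = 0.801136
ln(1 - N/N_sat) = -0.221725
t = -ln(1 - N/N_sat) / k = -(-0.221725) / 0.053 = 4.18 days

4.18


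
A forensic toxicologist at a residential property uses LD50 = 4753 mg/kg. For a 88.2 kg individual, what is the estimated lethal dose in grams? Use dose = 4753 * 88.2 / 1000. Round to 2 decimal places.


Lethal dose calculation:
Lethal dose = LD50 * body_weight / 1000
= 4753 * 88.2 / 1000
= 419214.6 / 1000
= 419.21 g

419.21


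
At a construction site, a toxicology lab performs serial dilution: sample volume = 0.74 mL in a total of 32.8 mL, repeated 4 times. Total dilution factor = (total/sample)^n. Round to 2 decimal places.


Dilution factor calculation:
Single dilution = V_total / V_sample = 32.8 / 0.74 ≈ 44.324324
Number of dilutions = 4
Total DF = (32.8 / 0.74)^4 (full precision, rounded at the end) = 3859832.83

3859832.83


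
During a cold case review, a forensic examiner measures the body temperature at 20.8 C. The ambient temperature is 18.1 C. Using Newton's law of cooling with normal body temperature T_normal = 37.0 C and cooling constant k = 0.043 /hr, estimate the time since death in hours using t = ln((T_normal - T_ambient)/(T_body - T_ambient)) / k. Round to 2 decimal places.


Using Newton's law of cooling:
t = ln((T_normal - T_ambient) / (T_body - T_ambient)) / k
T_normal - T_ambient = 18.9
T_body - T_ambient = 2.7
Ratio = 7
ln(ratio) = 1.94591
t = 1.94591 / 0.043 = 45.25 hours

45.25


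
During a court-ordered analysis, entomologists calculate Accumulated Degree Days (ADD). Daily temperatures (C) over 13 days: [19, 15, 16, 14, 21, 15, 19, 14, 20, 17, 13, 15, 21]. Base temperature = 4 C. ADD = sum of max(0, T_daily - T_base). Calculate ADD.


Computing ADD day by day:
Day 1: max(0, 19 - 4) = 15
Day 2: max(0, 15 - 4) = 11
Day 3: max(0, 16 - 4) = 12
Day 4: max(0, 14 - 4) = 10
Day 5: max(0, 21 - 4) = 17
Day 6: max(0, 15 - 4) = 11
Day 7: max(0, 19 - 4) = 15
Day 8: max(0, 14 - 4) = 10
Day 9: max(0, 20 - 4) = 16
Day 10: max(0, 17 - 4) = 13
Day 11: max(0, 13 - 4) = 9
Day 12: max(0, 15 - 4) = 11
Day 13: max(0, 21 - 4) = 17
Total ADD = 167

167


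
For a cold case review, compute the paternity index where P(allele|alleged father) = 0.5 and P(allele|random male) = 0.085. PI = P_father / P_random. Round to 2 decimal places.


Paternity Index calculation:
PI = P(allele|father) / P(allele|random)
PI = 0.5 / 0.085
PI = 5.88

5.88


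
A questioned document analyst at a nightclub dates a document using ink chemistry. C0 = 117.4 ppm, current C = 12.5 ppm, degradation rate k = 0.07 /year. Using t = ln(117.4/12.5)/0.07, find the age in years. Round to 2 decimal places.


Document age estimation:
C0/C = 117.4 / 12.5 = 9.392
ln(C0/C) = 2.239858
t = 2.239858 / 0.07 = 32.00 years

32.00


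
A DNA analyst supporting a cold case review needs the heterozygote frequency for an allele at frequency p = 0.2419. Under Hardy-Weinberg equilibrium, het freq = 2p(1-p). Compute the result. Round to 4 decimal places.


Hardy-Weinberg heterozygote frequency:
q = 1 - p = 1 - 0.2419 = 0.7581
2pq = 2 * 0.2419 * 0.7581 = 0.3668

0.3668


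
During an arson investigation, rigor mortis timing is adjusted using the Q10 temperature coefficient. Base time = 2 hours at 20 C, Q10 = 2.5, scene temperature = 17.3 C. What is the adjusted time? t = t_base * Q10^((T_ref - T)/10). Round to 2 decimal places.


Rigor mortis time adjustment:
Exponent = (T_ref - T_actual) / 10 = (20 - 17.3) / 10 = 0.27
Q10 factor = 2.5^0.27 = 1.28069
t_adjusted = 2 * 1.28069 = 2.56 hours

2.56


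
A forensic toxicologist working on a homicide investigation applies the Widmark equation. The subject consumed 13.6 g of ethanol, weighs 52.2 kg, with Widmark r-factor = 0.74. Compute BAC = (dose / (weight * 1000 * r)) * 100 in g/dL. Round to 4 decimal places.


Applying the Widmark formula:
BAC = (dose_g / (body_wt * 1000 * r)) * 100
Denominator = 52.2 * 1000 * 0.74 = 38628
BAC = (13.6 / 38628) * 100
BAC = 0.0352 g/dL

0.0352


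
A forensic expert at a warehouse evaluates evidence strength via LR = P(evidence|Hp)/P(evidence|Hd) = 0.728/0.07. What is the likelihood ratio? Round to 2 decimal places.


Likelihood ratio calculation:
LR = P(E|Hp) / P(E|Hd)
LR = 0.728 / 0.07
LR = 10.40

10.40


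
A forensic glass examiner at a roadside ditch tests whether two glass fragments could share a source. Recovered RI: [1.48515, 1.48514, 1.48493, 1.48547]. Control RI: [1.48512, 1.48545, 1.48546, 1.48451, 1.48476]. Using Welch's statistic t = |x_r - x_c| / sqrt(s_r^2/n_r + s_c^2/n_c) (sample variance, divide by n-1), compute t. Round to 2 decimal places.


Welch's t-criterion for glass RI comparison:
Recovered mean = sum / n_r = 5.94069 / 4 = 1.4851725
Control mean = sum / n_c = 7.4253 / 5 = 1.48506
Recovered sample variance s_r^2 = 4.9625e-08
Control sample variance s_c^2 = 1.7705e-07
Welch SE (unpooled) = sqrt(s_r^2/n_r + s_c^2/n_c) = sqrt(1.24063e-08 + 3.541e-08) = sqrt(4.78163e-08) = 0.000218669
|mean_r - mean_c| = 0.0001125
t = 0.0001125 / 0.000218669 = 0.51

0.51


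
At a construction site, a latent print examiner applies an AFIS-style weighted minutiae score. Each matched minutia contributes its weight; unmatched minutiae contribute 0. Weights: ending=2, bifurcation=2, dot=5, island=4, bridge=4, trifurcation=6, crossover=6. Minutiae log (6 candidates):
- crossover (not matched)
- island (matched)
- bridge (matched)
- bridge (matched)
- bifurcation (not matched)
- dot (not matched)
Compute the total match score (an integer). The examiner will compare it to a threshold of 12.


Weighted minutiae match score:
  crossover: not matched, +0
  island: matched, +4 (running total 4)
  bridge: matched, +4 (running total 8)
  bridge: matched, +4 (running total 12)
  bifurcation: not matched, +0
  dot: not matched, +0
Total score = 12
Threshold = 12; verdict = identification

12


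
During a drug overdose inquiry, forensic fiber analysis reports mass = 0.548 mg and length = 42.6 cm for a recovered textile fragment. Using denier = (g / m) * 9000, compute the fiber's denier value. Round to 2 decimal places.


Denier calculation:
Mass in grams = 0.548 mg / 1000 = 0.000548 g
Length in meters = 42.6 cm / 100 = 0.426 m
Linear density = mass / length = 0.000548 / 0.426 = 0.00128638 g/m
Denier = (g/m) * 9000 = 0.00128638 * 9000 = 11.58

11.58


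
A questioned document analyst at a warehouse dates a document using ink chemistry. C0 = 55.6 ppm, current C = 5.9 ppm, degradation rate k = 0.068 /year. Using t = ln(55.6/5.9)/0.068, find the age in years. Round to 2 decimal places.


Document age estimation:
C0/C = 55.6 / 5.9 = 9.423729
ln(C0/C) = 2.243231
t = 2.243231 / 0.068 = 32.99 years

32.99


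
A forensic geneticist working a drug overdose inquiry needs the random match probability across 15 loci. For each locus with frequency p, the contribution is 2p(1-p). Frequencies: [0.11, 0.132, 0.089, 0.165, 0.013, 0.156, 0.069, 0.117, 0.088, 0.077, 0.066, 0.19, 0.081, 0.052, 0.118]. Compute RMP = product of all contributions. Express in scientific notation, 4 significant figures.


Computing RMP for 15 loci:
Locus 1: 2 * 0.11 * 0.89 = 0.1958
Locus 2: 2 * 0.132 * 0.868 = 0.229152
Locus 3: 2 * 0.089 * 0.911 = 0.162158
Locus 4: 2 * 0.165 * 0.835 = 0.27555
Locus 5: 2 * 0.013 * 0.987 = 0.025662
Locus 6: 2 * 0.156 * 0.844 = 0.263328
Locus 7: 2 * 0.069 * 0.931 = 0.128478
Locus 8: 2 * 0.117 * 0.883 = 0.206622
Locus 9: 2 * 0.088 * 0.912 = 0.160512
Locus 10: 2 * 0.077 * 0.923 = 0.142142
Locus 11: 2 * 0.066 * 0.934 = 0.123288
Locus 12: 2 * 0.19 * 0.81 = 0.3078
Locus 13: 2 * 0.081 * 0.919 = 0.148878
Locus 14: 2 * 0.052 * 0.948 = 0.098592
Locus 15: 2 * 0.118 * 0.882 = 0.208152
RMP = 9.513e-13

9.513e-13


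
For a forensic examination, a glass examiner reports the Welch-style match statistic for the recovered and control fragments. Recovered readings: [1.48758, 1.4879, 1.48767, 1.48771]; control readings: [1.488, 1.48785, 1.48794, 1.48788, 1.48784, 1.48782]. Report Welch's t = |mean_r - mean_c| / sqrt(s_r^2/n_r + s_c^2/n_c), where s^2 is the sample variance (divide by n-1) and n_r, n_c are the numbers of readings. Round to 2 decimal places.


Welch's t-criterion for glass RI comparison:
Recovered mean = sum / n_r = 5.95086 / 4 = 1.487715
Control mean = sum / n_c = 8.92733 / 6 = 1.4878883
Recovered sample variance s_r^2 = 1.81667e-08
Control sample variance s_c^2 = 4.73667e-09
Welch SE (unpooled) = sqrt(s_r^2/n_r + s_c^2/n_c) = sqrt(4.54167e-09 + 7.89444e-10) = sqrt(5.33111e-09) = 7.30145e-05
|mean_r - mean_c| = 0.000173333
t = 0.000173333 / 7.30145e-05 = 2.37

2.37


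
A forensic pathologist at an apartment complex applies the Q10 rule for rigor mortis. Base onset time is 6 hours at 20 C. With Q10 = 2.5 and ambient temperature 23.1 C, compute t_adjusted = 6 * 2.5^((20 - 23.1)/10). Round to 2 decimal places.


Rigor mortis time adjustment:
Exponent = (T_ref - T_actual) / 10 = (20 - 23.1) / 10 = -0.31
Q10 factor = 2.5^-0.31 = 0.75273
t_adjusted = 6 * 0.75273 = 4.52 hours

4.52


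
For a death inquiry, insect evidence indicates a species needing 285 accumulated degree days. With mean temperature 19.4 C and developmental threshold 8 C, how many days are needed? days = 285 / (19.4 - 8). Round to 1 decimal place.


Insect development time:
Effective temperature = avg_temp - T_base = 19.4 - 8 = 11.4 C
Days = ADD / effective_temp = 285 / 11.4 = 25.0 days

25.0


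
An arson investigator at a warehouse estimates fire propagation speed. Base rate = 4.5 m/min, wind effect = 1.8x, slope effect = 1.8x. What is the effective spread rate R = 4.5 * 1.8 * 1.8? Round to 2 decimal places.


Fire spread rate calculation:
R = R0 * wind_factor * slope_factor
= 4.5 * 1.8 * 1.8
= 8.1 * 1.8
= 14.58 m/min

14.58


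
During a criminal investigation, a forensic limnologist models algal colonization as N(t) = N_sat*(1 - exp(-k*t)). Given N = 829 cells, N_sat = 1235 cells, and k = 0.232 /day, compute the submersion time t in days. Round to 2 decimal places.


PMSI from diatom colonization curve:
N / N_sat = 829 / 1235 = 0.671255
1 - N/N_sat = 0.328745
ln(1 - N/N_sat) = -1.112473
t = -ln(1 - N/N_sat) / k = -(-1.112473) / 0.232 = 4.80 days

4.80


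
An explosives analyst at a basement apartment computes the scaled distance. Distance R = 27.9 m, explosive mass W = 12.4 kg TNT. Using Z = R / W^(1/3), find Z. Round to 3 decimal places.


Scaled distance calculation:
W^(1/3) = 12.4^(1/3) = 2.314589
Z = R / W^(1/3) = 27.9 / 2.314589
Z = 12.054 m/kg^(1/3)

12.054


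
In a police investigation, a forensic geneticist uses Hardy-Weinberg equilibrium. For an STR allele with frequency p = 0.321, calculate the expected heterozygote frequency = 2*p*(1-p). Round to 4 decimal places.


Hardy-Weinberg heterozygote frequency:
q = 1 - p = 1 - 0.321 = 0.679
2pq = 2 * 0.321 * 0.679 = 0.4359

0.4359


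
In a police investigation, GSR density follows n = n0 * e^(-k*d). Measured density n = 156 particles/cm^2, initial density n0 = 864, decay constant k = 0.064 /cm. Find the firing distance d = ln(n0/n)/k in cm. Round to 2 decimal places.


GSR distance calculation:
n0/n = 864 / 156 = 5.538462
ln(n0/n) = 1.711717
d = 1.711717 / 0.064 = 26.75 cm

26.75


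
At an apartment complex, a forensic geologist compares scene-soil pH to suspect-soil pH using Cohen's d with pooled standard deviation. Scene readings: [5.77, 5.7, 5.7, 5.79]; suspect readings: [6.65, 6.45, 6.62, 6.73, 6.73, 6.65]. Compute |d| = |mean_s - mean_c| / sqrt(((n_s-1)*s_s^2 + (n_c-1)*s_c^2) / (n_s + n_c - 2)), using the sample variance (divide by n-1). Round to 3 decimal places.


Pooled-variance Cohen's d for soil pH comparison:
Scene mean = 22.96 / 4 = 5.74
Suspect mean = 39.83 / 6 = 6.638333
Scene sample variance s_s^2 = 0.0022
Suspect sample variance s_c^2 = 0.010577
Pooled variance = ((n_s-1)*s_s^2 + (n_c-1)*s_c^2) / (n_s + n_c - 2) = 0.007435
Pooled SD = sqrt(0.007435) = 0.086226
Mean difference = -0.898333
|d| = |-0.898333| / 0.086226 = 10.418

10.418


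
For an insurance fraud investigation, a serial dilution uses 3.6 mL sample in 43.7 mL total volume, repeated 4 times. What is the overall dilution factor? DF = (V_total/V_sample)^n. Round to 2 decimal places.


Dilution factor calculation:
Single dilution = V_total / V_sample = 43.7 / 3.6 ≈ 12.138889
Number of dilutions = 4
Total DF = (43.7 / 3.6)^4 (full precision, rounded at the end) = 21712.80

21712.80


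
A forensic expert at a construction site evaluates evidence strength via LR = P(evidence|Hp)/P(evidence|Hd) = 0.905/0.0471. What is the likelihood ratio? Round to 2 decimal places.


Likelihood ratio calculation:
LR = P(E|Hp) / P(E|Hd)
LR = 0.905 / 0.0471
LR = 19.21

19.21


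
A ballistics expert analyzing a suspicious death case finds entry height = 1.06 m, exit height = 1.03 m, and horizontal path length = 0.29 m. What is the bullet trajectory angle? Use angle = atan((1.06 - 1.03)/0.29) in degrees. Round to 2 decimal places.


Bullet trajectory angle:
Height difference = 1.06 - 1.03 = 0.03 m
angle = atan(0.03 / 0.29)
angle = atan(0.103448)
angle = 5.91 degrees

5.91


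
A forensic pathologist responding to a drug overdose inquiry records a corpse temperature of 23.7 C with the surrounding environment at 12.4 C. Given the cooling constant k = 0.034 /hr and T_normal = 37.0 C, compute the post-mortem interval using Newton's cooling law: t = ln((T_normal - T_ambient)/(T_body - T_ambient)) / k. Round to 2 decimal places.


Using Newton's law of cooling:
t = ln((T_normal - T_ambient) / (T_body - T_ambient)) / k
T_normal - T_ambient = 24.6
T_body - T_ambient = 11.3
Ratio = 2.176991
ln(ratio) = 0.777944
t = 0.777944 / 0.034 = 22.88 hours

22.88


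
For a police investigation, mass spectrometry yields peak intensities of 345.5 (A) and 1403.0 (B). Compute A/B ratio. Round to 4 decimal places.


Spectral peak ratio:
Peak A = 345.5 counts
Peak B = 1403.0 counts
Ratio = 345.5 / 1403.0 = 0.2463

0.2463


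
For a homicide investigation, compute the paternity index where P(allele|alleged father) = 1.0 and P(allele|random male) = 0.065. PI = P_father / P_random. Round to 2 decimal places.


Paternity Index calculation:
PI = P(allele|father) / P(allele|random)
PI = 1.0 / 0.065
PI = 15.38

15.38


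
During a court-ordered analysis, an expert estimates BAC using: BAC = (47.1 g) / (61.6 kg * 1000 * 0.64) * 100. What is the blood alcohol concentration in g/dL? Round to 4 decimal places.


Applying the Widmark formula:
BAC = (dose_g / (body_wt * 1000 * r)) * 100
Denominator = 61.6 * 1000 * 0.64 = 39424
BAC = (47.1 / 39424) * 100
BAC = 0.1195 g/dL

0.1195


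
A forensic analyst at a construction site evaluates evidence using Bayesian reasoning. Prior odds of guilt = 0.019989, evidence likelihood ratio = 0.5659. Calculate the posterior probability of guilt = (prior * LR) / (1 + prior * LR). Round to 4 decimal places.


Bayesian evidence evaluation:
Posterior odds = prior_odds * LR = 0.019989 * 0.5659 = 0.01131178
Posterior probability = posterior_odds / (1 + posterior_odds)
= 0.01131178 / (1 + 0.01131178)
= 0.01131178 / 1.01131178
= 0.0112

0.0112


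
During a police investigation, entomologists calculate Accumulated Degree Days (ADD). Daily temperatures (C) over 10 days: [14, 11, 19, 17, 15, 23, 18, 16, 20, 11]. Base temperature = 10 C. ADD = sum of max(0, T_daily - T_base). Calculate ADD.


Computing ADD day by day:
Day 1: max(0, 14 - 10) = 4
Day 2: max(0, 11 - 10) = 1
Day 3: max(0, 19 - 10) = 9
Day 4: max(0, 17 - 10) = 7
Day 5: max(0, 15 - 10) = 5
Day 6: max(0, 23 - 10) = 13
Day 7: max(0, 18 - 10) = 8
Day 8: max(0, 16 - 10) = 6
Day 9: max(0, 20 - 10) = 10
Day 10: max(0, 11 - 10) = 1
Total ADD = 64

64


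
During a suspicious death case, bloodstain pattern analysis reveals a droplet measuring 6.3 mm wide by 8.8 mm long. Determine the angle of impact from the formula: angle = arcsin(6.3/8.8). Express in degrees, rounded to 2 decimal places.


Blood spatter impact angle calculation:
width / length = 6.3 / 8.8 = 0.715909
angle = arcsin(0.715909)
angle = 45.72 degrees

45.72


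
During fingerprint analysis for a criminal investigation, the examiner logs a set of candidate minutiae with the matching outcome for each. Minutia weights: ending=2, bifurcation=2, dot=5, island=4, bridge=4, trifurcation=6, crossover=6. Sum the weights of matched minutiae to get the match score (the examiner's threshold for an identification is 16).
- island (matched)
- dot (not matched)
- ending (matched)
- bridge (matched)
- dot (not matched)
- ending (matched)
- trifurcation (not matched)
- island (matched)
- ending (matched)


Weighted minutiae match score:
  island: matched, +4 (running total 4)
  dot: not matched, +0
  ending: matched, +2 (running total 6)
  bridge: matched, +4 (running total 10)
  dot: not matched, +0
  ending: matched, +2 (running total 12)
  trifurcation: not matched, +0
  island: matched, +4 (running total 16)
  ending: matched, +2 (running total 18)
Total score = 18
Threshold = 16; verdict = identification

18


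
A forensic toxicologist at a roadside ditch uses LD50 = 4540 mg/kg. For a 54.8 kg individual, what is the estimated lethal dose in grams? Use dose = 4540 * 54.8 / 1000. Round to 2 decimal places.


Lethal dose calculation:
Lethal dose = LD50 * body_weight / 1000
= 4540 * 54.8 / 1000
= 248792 / 1000
= 248.79 g

248.79


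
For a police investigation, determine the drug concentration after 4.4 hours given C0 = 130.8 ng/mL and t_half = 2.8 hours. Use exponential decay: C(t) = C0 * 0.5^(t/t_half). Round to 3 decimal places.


Drug concentration decay:
Number of half-lives = t / t_half = 4.4 / 2.8 = 1.571429
Decay factor = 0.5^1.571429 = 0.33647495
C(t) = 130.8 * 0.33647495 = 44.011 ng/mL

44.011


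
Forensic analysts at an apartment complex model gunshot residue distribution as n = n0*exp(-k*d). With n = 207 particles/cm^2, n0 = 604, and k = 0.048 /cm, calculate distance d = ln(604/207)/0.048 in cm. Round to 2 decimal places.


GSR distance calculation:
n0/n = 604 / 207 = 2.917874
ln(n0/n) = 1.070855
d = 1.070855 / 0.048 = 22.31 cm

22.31


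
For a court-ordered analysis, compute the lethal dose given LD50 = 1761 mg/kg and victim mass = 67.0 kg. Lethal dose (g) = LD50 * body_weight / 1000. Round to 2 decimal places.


Lethal dose calculation:
Lethal dose = LD50 * body_weight / 1000
= 1761 * 67.0 / 1000
= 117987 / 1000
= 117.99 g

117.99


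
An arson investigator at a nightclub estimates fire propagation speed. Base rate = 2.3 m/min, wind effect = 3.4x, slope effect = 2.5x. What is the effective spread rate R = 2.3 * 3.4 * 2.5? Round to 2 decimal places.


Fire spread rate calculation:
R = R0 * wind_factor * slope_factor
= 2.3 * 3.4 * 2.5
= 7.82 * 2.5
= 19.55 m/min

19.55


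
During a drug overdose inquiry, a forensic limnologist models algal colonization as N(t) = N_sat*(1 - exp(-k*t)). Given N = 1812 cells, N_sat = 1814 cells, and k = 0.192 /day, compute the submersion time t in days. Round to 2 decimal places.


PMSI from diatom colonization curve:
N / N_sat = 1812 / 1814 = 0.998897
1 - N/N_sat = 0.001103
ln(1 - N/N_sat) = -6.809722
t = -ln(1 - N/N_sat) / k = -(-6.809722) / 0.192 = 35.47 days

35.47


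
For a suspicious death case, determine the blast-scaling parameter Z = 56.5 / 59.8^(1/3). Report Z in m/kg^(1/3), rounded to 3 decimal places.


Scaled distance calculation:
W^(1/3) = 59.8^(1/3) = 3.910513
Z = R / W^(1/3) = 56.5 / 3.910513
Z = 14.448 m/kg^(1/3)

14.448


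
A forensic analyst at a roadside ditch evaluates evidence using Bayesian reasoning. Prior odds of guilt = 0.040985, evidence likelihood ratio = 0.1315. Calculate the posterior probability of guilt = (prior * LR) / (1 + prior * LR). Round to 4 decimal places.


Bayesian evidence evaluation:
Posterior odds = prior_odds * LR = 0.040985 * 0.1315 = 0.005389528
Posterior probability = posterior_odds / (1 + posterior_odds)
= 0.005389528 / (1 + 0.005389528)
= 0.005389528 / 1.005389528
= 0.0054

0.0054


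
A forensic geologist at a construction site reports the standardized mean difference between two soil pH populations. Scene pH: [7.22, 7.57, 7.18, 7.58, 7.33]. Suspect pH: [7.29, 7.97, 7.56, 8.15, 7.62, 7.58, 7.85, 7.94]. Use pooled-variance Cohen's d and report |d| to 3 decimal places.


Pooled-variance Cohen's d for soil pH comparison:
Scene mean = 36.88 / 5 = 7.376
Suspect mean = 61.96 / 8 = 7.745
Scene sample variance s_s^2 = 0.03603
Suspect sample variance s_c^2 = 0.078257
Pooled variance = ((n_s-1)*s_s^2 + (n_c-1)*s_c^2) / (n_s + n_c - 2) = 0.062902
Pooled SD = sqrt(0.062902) = 0.250803
Mean difference = -0.369
|d| = |-0.369| / 0.250803 = 1.471

1.471


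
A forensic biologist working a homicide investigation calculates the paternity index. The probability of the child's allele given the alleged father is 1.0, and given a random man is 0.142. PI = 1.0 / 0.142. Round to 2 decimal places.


Paternity Index calculation:
PI = P(allele|father) / P(allele|random)
PI = 1.0 / 0.142
PI = 7.04

7.04


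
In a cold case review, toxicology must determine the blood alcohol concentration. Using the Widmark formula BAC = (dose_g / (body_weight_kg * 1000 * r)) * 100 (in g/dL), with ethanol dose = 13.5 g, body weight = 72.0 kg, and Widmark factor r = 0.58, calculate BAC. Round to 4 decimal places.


Applying the Widmark formula:
BAC = (dose_g / (body_wt * 1000 * r)) * 100
Denominator = 72.0 * 1000 * 0.58 = 41760
BAC = (13.5 / 41760) * 100
BAC = 0.0323 g/dL

0.0323


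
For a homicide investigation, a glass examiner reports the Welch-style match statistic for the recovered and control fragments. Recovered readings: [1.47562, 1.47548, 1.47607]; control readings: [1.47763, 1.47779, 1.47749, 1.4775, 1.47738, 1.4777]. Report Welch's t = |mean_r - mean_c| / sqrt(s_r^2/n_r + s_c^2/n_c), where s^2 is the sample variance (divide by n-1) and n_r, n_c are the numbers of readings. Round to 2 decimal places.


Welch's t-criterion for glass RI comparison:
Recovered mean = sum / n_r = 4.42717 / 3 = 1.4757233
Control mean = sum / n_c = 8.86549 / 6 = 1.4775817
Recovered sample variance s_r^2 = 9.50333e-08
Control sample variance s_c^2 = 2.30967e-08
Welch SE (unpooled) = sqrt(s_r^2/n_r + s_c^2/n_c) = sqrt(3.16778e-08 + 3.84944e-09) = sqrt(3.55272e-08) = 0.000188487
|mean_r - mean_c| = 0.00185833
t = 0.00185833 / 0.000188487 = 9.86

9.86


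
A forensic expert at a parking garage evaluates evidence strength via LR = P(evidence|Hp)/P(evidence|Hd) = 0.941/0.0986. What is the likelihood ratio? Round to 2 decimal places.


Likelihood ratio calculation:
LR = P(E|Hp) / P(E|Hd)
LR = 0.941 / 0.0986
LR = 9.54

9.54


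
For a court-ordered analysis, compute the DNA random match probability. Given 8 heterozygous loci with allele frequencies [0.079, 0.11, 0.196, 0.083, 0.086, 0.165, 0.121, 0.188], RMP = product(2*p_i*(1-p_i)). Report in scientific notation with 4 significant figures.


Computing RMP for 8 loci:
Locus 1: 2 * 0.079 * 0.921 = 0.145518
Locus 2: 2 * 0.11 * 0.89 = 0.1958
Locus 3: 2 * 0.196 * 0.804 = 0.315168
Locus 4: 2 * 0.083 * 0.917 = 0.152222
Locus 5: 2 * 0.086 * 0.914 = 0.157208
Locus 6: 2 * 0.165 * 0.835 = 0.27555
Locus 7: 2 * 0.121 * 0.879 = 0.212718
Locus 8: 2 * 0.188 * 0.812 = 0.305312
RMP = 3.846e-06

3.846e-06


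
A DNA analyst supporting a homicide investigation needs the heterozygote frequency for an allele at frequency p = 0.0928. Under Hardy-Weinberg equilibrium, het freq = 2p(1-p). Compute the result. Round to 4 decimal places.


Hardy-Weinberg heterozygote frequency:
q = 1 - p = 1 - 0.0928 = 0.9072
2pq = 2 * 0.0928 * 0.9072 = 0.1684

0.1684


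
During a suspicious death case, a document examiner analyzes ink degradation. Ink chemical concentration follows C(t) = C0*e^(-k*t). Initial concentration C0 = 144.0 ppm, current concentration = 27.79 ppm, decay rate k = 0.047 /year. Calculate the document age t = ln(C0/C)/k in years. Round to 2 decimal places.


Document age estimation:
C0/C = 144.0 / 27.79 = 5.18172
ln(C0/C) = 1.645137
t = 1.645137 / 0.047 = 35.00 years

35.00


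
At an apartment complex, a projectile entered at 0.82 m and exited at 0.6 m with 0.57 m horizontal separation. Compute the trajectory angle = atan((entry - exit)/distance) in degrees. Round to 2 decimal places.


Bullet trajectory angle:
Height difference = 0.82 - 0.6 = 0.22 m
angle = atan(0.22 / 0.57)
angle = atan(0.385965)
angle = 21.10 degrees

21.10


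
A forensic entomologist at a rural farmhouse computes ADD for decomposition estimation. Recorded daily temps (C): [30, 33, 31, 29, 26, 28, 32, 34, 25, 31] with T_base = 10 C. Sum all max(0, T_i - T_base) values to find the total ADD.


Computing ADD day by day:
Day 1: max(0, 30 - 10) = 20
Day 2: max(0, 33 - 10) = 23
Day 3: max(0, 31 - 10) = 21
Day 4: max(0, 29 - 10) = 19
Day 5: max(0, 26 - 10) = 16
Day 6: max(0, 28 - 10) = 18
Day 7: max(0, 32 - 10) = 22
Day 8: max(0, 34 - 10) = 24
Day 9: max(0, 25 - 10) = 15
Day 10: max(0, 31 - 10) = 21
Total ADD = 199

199


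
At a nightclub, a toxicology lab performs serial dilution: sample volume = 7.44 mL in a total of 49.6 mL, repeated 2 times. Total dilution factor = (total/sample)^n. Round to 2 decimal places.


Dilution factor calculation:
Single dilution = V_total / V_sample = 49.6 / 7.44 ≈ 6.666667
Number of dilutions = 2
Total DF = (49.6 / 7.44)^2 (full precision, rounded at the end) = 44.44

44.44


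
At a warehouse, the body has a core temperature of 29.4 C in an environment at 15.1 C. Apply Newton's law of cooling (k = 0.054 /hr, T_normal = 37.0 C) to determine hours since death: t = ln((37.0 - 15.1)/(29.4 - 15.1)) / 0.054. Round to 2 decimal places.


Using Newton's law of cooling:
t = ln((T_normal - T_ambient) / (T_body - T_ambient)) / k
T_normal - T_ambient = 21.9
T_body - T_ambient = 14.3
Ratio = 1.531469
ln(ratio) = 0.426227
t = 0.426227 / 0.054 = 7.89 hours

7.89


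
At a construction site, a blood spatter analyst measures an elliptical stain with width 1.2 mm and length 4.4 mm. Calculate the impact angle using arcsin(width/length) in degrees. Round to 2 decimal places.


Blood spatter impact angle calculation:
width / length = 1.2 / 4.4 = 0.272727
angle = arcsin(0.272727)
angle = 15.83 degrees

15.83


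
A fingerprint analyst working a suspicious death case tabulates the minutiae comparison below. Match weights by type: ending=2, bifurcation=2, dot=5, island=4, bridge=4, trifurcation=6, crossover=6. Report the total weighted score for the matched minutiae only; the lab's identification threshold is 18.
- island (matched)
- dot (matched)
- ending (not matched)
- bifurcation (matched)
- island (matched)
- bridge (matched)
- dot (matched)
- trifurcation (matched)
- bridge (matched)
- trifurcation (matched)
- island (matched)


Weighted minutiae match score:
  island: matched, +4 (running total 4)
  dot: matched, +5 (running total 9)
  ending: not matched, +0
  bifurcation: matched, +2 (running total 11)
  island: matched, +4 (running total 15)
  bridge: matched, +4 (running total 19)
  dot: matched, +5 (running total 24)
  trifurcation: matched, +6 (running total 30)
  bridge: matched, +4 (running total 34)
  trifurcation: matched, +6 (running total 40)
  island: matched, +4 (running total 44)
Total score = 44
Threshold = 18; verdict = identification

44


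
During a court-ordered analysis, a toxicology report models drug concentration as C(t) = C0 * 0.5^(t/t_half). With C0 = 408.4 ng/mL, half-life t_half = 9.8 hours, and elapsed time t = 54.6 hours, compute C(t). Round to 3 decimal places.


Drug concentration decay:
Number of half-lives = t / t_half = 54.6 / 9.8 = 5.571429
Decay factor = 0.5^5.571429 = 0.02102968
C(t) = 408.4 * 0.02102968 = 8.589 ng/mL

8.589


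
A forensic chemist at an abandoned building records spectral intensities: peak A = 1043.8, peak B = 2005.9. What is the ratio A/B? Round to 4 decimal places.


Spectral peak ratio:
Peak A = 1043.8 counts
Peak B = 2005.9 counts
Ratio = 1043.8 / 2005.9 = 0.5204

0.5204


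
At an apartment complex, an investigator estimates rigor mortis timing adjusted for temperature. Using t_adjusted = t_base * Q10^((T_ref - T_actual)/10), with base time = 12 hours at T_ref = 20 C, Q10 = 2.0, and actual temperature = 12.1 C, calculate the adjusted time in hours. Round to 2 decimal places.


Rigor mortis time adjustment:
Exponent = (T_ref - T_actual) / 10 = (20 - 12.1) / 10 = 0.79
Q10 factor = 2.0^0.79 = 1.72907
t_adjusted = 12 * 1.72907 = 20.75 hours

20.75


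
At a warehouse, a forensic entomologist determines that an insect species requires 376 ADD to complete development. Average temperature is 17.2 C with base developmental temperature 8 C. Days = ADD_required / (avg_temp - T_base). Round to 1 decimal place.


Insect development time:
Effective temperature = avg_temp - T_base = 17.2 - 8 = 9.2 C
Days = ADD / effective_temp = 376 / 9.2 = 40.9 days

40.9


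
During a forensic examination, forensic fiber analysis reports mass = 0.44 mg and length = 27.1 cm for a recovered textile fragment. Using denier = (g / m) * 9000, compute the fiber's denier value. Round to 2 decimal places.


Denier calculation:
Mass in grams = 0.44 mg / 1000 = 0.00044 g
Length in meters = 27.1 cm / 100 = 0.271 m
Linear density = mass / length = 0.00044 / 0.271 = 0.00162362 g/m
Denier = (g/m) * 9000 = 0.00162362 * 9000 = 14.61

14.61


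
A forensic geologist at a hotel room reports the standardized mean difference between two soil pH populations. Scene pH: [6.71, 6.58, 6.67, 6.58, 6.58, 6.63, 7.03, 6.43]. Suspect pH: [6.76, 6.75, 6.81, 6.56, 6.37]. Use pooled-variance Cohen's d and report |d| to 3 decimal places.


Pooled-variance Cohen's d for soil pH comparison:
Scene mean = 53.21 / 8 = 6.65125
Suspect mean = 33.25 / 5 = 6.65
Scene sample variance s_s^2 = 0.03027
Suspect sample variance s_c^2 = 0.03355
Pooled variance = ((n_s-1)*s_s^2 + (n_c-1)*s_c^2) / (n_s + n_c - 2) = 0.031463
Pooled SD = sqrt(0.031463) = 0.177378
Mean difference = 0.00125
|d| = |0.00125| / 0.177378 = 0.007

0.007


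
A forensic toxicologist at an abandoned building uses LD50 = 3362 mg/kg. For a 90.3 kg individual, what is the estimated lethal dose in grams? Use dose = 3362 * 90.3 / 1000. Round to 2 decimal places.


Lethal dose calculation:
Lethal dose = LD50 * body_weight / 1000
= 3362 * 90.3 / 1000
= 303588.6 / 1000
= 303.59 g

303.59


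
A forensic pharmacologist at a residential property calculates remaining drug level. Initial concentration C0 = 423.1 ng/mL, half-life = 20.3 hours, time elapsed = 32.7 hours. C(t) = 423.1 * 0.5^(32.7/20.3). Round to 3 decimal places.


Drug concentration decay:
Number of half-lives = t / t_half = 32.7 / 20.3 = 1.610837
Decay factor = 0.5^1.610837 = 0.32740835
C(t) = 423.1 * 0.32740835 = 138.526 ng/mL

138.526


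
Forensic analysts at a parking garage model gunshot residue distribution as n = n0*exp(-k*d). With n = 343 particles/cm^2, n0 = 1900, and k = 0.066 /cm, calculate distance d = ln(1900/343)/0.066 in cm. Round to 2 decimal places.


GSR distance calculation:
n0/n = 1900 / 343 = 5.539359
ln(n0/n) = 1.711879
d = 1.711879 / 0.066 = 25.94 cm

25.94


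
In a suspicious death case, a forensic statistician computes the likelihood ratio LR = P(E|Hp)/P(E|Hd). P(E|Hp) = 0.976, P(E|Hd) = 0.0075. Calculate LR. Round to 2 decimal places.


Likelihood ratio calculation:
LR = P(E|Hp) / P(E|Hd)
LR = 0.976 / 0.0075
LR = 130.13

130.13


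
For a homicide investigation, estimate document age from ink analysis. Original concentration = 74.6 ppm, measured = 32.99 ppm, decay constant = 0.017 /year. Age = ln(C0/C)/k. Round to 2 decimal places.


Document age estimation:
C0/C = 74.6 / 32.99 = 2.261291
ln(C0/C) = 0.815936
t = 0.815936 / 0.017 = 48.00 years

48.00


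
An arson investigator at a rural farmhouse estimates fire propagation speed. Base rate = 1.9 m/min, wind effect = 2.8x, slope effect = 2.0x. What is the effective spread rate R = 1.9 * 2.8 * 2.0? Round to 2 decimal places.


Fire spread rate calculation:
R = R0 * wind_factor * slope_factor
= 1.9 * 2.8 * 2.0
= 5.32 * 2.0
= 10.64 m/min

10.64


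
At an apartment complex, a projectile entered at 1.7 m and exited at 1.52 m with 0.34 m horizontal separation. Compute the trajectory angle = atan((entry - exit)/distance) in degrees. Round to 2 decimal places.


Bullet trajectory angle:
Height difference = 1.7 - 1.52 = 0.18 m
angle = atan(0.18 / 0.34)
angle = atan(0.529412)
angle = 27.90 degrees

27.90


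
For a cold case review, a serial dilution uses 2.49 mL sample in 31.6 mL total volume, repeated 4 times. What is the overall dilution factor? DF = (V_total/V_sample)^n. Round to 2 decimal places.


Dilution factor calculation:
Single dilution = V_total / V_sample = 31.6 / 2.49 ≈ 12.690763
Number of dilutions = 4
Total DF = (31.6 / 2.49)^4 (full precision, rounded at the end) = 25938.86

25938.86


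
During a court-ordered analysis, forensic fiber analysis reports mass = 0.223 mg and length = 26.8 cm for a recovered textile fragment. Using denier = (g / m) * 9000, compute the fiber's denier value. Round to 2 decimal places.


Denier calculation:
Mass in grams = 0.223 mg / 1000 = 0.000223 g
Length in meters = 26.8 cm / 100 = 0.268 m
Linear density = mass / length = 0.000223 / 0.268 = 0.00083209 g/m
Denier = (g/m) * 9000 = 0.00083209 * 9000 = 7.49

7.49


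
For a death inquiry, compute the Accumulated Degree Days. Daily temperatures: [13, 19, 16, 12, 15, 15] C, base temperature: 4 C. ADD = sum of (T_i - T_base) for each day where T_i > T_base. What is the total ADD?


Computing ADD day by day:
Day 1: max(0, 13 - 4) = 9
Day 2: max(0, 19 - 4) = 15
Day 3: max(0, 16 - 4) = 12
Day 4: max(0, 12 - 4) = 8
Day 5: max(0, 15 - 4) = 11
Day 6: max(0, 15 - 4) = 11
Total ADD = 66

66


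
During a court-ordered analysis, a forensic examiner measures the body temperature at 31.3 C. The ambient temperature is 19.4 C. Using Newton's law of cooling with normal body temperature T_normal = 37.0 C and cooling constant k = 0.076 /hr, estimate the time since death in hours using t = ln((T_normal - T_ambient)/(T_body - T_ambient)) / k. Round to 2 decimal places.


Using Newton's law of cooling:
t = ln((T_normal - T_ambient) / (T_body - T_ambient)) / k
T_normal - T_ambient = 17.6
T_body - T_ambient = 11.9
Ratio = 1.478992
ln(ratio) = 0.391361
t = 0.391361 / 0.076 = 5.15 hours

5.15


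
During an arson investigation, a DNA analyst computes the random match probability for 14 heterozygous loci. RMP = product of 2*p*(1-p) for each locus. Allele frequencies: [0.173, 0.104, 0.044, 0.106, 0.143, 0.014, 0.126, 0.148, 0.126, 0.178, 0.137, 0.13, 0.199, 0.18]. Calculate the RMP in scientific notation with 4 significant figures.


Computing RMP for 14 loci:
Locus 1: 2 * 0.173 * 0.827 = 0.286142
Locus 2: 2 * 0.104 * 0.896 = 0.186368
Locus 3: 2 * 0.044 * 0.956 = 0.084128
Locus 4: 2 * 0.106 * 0.894 = 0.189528
Locus 5: 2 * 0.143 * 0.857 = 0.245102
Locus 6: 2 * 0.014 * 0.986 = 0.027608
Locus 7: 2 * 0.126 * 0.874 = 0.220248
Locus 8: 2 * 0.148 * 0.852 = 0.252192
Locus 9: 2 * 0.126 * 0.874 = 0.220248
Locus 10: 2 * 0.178 * 0.822 = 0.292632
Locus 11: 2 * 0.137 * 0.863 = 0.236462
Locus 12: 2 * 0.13 * 0.87 = 0.2262
Locus 13: 2 * 0.199 * 0.801 = 0.318798
Locus 14: 2 * 0.18 * 0.82 = 0.2952
RMP = 1.037e-10

1.037e-10


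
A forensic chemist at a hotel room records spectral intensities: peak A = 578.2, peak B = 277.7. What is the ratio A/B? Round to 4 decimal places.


Spectral peak ratio:
Peak A = 578.2 counts
Peak B = 277.7 counts
Ratio = 578.2 / 277.7 = 2.0821

2.0821


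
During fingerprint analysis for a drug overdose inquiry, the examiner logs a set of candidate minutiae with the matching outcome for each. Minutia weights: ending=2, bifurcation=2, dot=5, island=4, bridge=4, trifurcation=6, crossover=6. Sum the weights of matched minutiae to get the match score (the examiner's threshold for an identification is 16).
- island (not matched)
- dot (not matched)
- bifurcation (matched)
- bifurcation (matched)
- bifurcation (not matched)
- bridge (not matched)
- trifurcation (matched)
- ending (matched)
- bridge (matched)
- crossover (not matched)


Weighted minutiae match score:
  island: not matched, +0
  dot: not matched, +0
  bifurcation: matched, +2 (running total 2)
  bifurcation: matched, +2 (running total 4)
  bifurcation: not matched, +0
  bridge: not matched, +0
  trifurcation: matched, +6 (running total 10)
  ending: matched, +2 (running total 12)
  bridge: matched, +4 (running total 16)
  crossover: not matched, +0
Total score = 16
Threshold = 16; verdict = identification

16


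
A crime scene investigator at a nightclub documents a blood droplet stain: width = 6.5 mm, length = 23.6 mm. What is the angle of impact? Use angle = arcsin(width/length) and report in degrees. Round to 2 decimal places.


Blood spatter impact angle calculation:
width / length = 6.5 / 23.6 = 0.275424
angle = arcsin(0.275424)
angle = 15.99 degrees

15.99


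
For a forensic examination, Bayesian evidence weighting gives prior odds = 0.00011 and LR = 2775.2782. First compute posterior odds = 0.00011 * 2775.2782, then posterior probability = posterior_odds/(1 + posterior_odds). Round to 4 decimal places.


Bayesian evidence evaluation:
Posterior odds = prior_odds * LR = 0.00011 * 2775.2782 = 0.3052806
Posterior probability = posterior_odds / (1 + posterior_odds)
= 0.3052806 / (1 + 0.3052806)
= 0.3052806 / 1.3052806
= 0.2339

0.2339


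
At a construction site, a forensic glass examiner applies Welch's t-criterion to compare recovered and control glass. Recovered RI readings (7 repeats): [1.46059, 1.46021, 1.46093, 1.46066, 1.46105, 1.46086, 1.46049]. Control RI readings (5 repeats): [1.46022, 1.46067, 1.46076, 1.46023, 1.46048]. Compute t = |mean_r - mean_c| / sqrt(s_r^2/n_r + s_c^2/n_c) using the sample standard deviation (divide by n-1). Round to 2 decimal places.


Welch's t-criterion for glass RI comparison:
Recovered mean = sum / n_r = 10.22479 / 7 = 1.4606843
Control mean = sum / n_c = 7.30236 / 5 = 1.460472
Recovered sample variance s_r^2 = 8.28619e-08
Control sample variance s_c^2 = 6.107e-08
Welch SE (unpooled) = sqrt(s_r^2/n_r + s_c^2/n_c) = sqrt(1.18374e-08 + 1.2214e-08) = sqrt(2.40514e-08) = 0.000155085
|mean_r - mean_c| = 0.000212286
t = 0.000212286 / 0.000155085 = 1.37

1.37


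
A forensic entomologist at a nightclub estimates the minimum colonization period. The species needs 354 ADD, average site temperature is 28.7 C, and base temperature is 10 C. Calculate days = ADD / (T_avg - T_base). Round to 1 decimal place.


Insect development time:
Effective temperature = avg_temp - T_base = 28.7 - 10 = 18.7 C
Days = ADD / effective_temp = 354 / 18.7 = 18.9 days

18.9


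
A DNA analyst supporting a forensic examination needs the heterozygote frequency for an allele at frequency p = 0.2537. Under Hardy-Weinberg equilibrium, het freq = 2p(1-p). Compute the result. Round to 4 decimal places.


Hardy-Weinberg heterozygote frequency:
q = 1 - p = 1 - 0.2537 = 0.7463
2pq = 2 * 0.2537 * 0.7463 = 0.3787

0.3787


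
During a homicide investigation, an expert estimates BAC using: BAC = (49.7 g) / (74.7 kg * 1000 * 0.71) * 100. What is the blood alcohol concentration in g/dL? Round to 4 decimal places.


Applying the Widmark formula:
BAC = (dose_g / (body_wt * 1000 * r)) * 100
Denominator = 74.7 * 1000 * 0.71 = 53037
BAC = (49.7 / 53037) * 100
BAC = 0.0937 g/dL

0.0937


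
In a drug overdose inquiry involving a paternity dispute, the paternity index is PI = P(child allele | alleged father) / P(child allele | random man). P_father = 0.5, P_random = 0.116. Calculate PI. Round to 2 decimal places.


Paternity Index calculation:
PI = P(allele|father) / P(allele|random)
PI = 0.5 / 0.116
PI = 4.31

4.31
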